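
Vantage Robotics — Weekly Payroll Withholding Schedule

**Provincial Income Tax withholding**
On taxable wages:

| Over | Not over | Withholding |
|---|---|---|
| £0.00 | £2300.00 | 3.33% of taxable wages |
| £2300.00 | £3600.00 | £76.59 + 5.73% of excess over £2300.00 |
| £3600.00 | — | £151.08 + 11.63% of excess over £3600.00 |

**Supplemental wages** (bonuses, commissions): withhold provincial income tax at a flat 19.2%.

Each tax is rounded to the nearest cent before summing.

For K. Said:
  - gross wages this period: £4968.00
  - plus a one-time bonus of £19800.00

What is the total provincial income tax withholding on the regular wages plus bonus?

Provincial Income Tax: taxable = £4968.00
  £151.08 + 11.63% × (£4968.00 − £3600.00) = £151.08 + 11.63% × £1368.00 = £310.18
Supplemental (19.2% flat on bonus): 19.2% × £19800.00 = £3801.60
Total provincial income tax: £310.18 + £3801.60 = £4111.78

£4111.78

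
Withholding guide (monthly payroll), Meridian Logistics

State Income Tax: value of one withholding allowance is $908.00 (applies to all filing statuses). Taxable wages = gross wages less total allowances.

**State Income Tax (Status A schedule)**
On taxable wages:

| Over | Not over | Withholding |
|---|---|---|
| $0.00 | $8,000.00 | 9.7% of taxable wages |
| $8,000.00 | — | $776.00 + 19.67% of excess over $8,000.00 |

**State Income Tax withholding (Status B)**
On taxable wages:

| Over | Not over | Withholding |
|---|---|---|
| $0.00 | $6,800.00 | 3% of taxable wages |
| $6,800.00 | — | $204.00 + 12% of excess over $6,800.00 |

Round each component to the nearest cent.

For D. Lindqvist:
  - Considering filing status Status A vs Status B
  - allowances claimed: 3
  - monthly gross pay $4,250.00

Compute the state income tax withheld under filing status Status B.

$45.78

State Income Tax (Status B): taxable = $4,250.00 − 3×$908.00 = $1,526.00
  3% × $1,526.00 = $45.78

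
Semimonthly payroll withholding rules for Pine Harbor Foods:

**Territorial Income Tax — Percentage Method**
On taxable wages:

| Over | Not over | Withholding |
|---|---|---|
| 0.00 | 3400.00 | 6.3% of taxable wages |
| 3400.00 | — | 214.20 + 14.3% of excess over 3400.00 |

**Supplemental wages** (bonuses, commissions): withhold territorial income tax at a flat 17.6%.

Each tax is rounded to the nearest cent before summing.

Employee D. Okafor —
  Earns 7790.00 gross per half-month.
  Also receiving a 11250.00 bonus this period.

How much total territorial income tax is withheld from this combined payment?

Territorial Income Tax: taxable = 7790.00
  214.20 + 14.3% × (7790.00 − 3400.00) = 214.20 + 14.3% × 4390.00 = 841.97
Supplemental (17.6% flat on bonus): 17.6% × 11250.00 = 1980.00
Total territorial income tax: 841.97 + 1980.00 = 2821.97

2821.97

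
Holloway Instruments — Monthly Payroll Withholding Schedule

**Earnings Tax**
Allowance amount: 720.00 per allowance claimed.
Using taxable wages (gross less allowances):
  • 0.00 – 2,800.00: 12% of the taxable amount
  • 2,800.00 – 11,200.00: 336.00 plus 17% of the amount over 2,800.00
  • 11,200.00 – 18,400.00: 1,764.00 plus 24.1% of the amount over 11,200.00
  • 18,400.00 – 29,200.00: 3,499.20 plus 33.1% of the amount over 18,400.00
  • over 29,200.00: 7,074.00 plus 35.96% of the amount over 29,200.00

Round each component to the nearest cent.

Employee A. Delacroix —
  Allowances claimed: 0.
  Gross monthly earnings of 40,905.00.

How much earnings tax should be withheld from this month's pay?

11,283.12

Earnings Tax: taxable = 40,905.00
  7,074.00 + 35.96% × (40,905.00 − 29,200.00) = 7,074.00 + 35.96% × 11,705.00 = 11,283.12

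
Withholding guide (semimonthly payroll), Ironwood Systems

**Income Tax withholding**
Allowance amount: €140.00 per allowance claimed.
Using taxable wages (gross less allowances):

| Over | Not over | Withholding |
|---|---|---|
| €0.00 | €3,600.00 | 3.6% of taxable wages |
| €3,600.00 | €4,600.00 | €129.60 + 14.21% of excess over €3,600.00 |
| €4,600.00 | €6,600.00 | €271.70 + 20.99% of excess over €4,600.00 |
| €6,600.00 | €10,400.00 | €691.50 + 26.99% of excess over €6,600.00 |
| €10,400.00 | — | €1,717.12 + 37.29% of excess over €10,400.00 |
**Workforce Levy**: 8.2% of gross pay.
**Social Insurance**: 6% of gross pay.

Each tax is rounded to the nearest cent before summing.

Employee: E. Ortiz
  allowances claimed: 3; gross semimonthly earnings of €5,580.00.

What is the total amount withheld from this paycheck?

€1,181.60

Income Tax: taxable = €5,580.00 − 3×€140.00 = €5,160.00
  €271.70 + 20.99% × (€5,160.00 − €4,600.00) = €271.70 + 20.99% × €560.00 = €389.24
Workforce Levy: 8.2% × €5,580.00 = €457.56
Social Insurance: 6% × €5,580.00 = €334.80
Total: €389.24 + €457.56 + €334.80 = €1,181.60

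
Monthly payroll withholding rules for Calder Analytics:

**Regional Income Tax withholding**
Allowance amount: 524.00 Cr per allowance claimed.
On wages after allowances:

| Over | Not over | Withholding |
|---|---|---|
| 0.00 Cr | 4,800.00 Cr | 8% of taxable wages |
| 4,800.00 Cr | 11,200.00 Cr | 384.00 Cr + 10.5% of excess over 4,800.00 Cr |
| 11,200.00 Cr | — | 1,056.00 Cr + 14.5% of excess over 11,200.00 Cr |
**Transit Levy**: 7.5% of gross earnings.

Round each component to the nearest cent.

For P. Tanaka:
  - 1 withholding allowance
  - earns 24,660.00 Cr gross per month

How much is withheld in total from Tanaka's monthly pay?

4,781.22 Cr

Regional Income Tax: taxable = 24,660.00 Cr − 1×524.00 Cr = 24,136.00 Cr
  1,056.00 Cr + 14.5% × (24,136.00 Cr − 11,200.00 Cr) = 1,056.00 Cr + 14.5% × 12,936.00 Cr = 2,931.72 Cr
Transit Levy: 7.5% × 24,660.00 Cr = 1,849.50 Cr
Total: 2,931.72 Cr + 1,849.50 Cr = 4,781.22 Cr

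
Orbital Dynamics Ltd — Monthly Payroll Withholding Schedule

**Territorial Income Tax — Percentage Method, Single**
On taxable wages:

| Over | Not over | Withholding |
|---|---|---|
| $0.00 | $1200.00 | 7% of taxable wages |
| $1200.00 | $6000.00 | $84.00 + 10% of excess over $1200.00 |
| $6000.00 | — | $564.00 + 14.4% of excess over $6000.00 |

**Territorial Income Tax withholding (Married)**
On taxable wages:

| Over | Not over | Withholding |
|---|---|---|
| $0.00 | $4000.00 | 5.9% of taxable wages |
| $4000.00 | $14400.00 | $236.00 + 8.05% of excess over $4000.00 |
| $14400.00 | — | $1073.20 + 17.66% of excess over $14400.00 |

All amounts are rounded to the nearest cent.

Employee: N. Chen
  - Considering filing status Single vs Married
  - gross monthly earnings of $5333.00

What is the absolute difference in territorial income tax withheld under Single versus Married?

$153.99

Territorial Income Tax (Single): taxable = $5333.00
  $84.00 + 10% × ($5333.00 − $1200.00) = $84.00 + 10% × $4133.00 = $497.30
Territorial Income Tax (Married): taxable = $5333.00
  $236.00 + 8.05% × ($5333.00 − $4000.00) = $236.00 + 8.05% × $1333.00 = $343.31
Difference: |$497.30 − $343.31| = $153.99 (higher under Single)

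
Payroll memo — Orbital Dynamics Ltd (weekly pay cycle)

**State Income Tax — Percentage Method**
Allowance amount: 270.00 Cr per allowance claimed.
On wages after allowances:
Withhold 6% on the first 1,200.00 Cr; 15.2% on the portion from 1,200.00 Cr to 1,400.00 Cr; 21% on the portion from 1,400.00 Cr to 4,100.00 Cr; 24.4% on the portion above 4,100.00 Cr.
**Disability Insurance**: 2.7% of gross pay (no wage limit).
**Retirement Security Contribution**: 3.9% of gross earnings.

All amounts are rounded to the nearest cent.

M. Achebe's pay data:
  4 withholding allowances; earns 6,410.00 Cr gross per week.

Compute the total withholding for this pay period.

State Income Tax: taxable = 6,410.00 Cr − 4×270.00 Cr = 5,330.00 Cr
  669.40 Cr + 24.4% × (5,330.00 Cr − 4,100.00 Cr) = 669.40 Cr + 24.4% × 1,230.00 Cr = 969.52 Cr
Disability Insurance: 2.7% × 6,410.00 Cr = 173.07 Cr
Retirement Security Contribution: 3.9% × 6,410.00 Cr = 249.99 Cr
Total: 969.52 Cr + 173.07 Cr + 249.99 Cr = 1,392.58 Cr

1,392.58 Cr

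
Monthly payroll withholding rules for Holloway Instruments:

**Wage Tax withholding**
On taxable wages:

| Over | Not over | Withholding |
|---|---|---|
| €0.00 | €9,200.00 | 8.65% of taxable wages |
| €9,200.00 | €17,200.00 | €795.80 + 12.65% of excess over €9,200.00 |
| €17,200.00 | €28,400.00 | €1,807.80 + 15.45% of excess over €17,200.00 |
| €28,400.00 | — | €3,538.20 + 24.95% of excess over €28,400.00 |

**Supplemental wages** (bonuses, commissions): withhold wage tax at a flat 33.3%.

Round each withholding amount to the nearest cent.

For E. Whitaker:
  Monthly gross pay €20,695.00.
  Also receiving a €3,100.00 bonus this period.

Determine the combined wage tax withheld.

€3,380.08

Wage Tax: taxable = €20,695.00
  €1,807.80 + 15.45% × (€20,695.00 − €17,200.00) = €1,807.80 + 15.45% × €3,495.00 = €2,347.78
Supplemental (33.3% flat on bonus): 33.3% × €3,100.00 = €1,032.30
Total wage tax: €2,347.78 + €1,032.30 = €3,380.08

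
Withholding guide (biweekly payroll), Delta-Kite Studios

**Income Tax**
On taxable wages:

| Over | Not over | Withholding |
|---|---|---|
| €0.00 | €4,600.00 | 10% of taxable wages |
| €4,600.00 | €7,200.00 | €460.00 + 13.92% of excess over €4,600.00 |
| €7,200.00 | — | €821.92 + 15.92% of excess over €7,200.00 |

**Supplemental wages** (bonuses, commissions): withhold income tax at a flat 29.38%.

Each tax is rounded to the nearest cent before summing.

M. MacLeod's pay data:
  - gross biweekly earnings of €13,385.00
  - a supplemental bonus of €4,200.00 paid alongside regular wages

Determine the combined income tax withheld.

Income Tax: taxable = €13,385.00
  €821.92 + 15.92% × (€13,385.00 − €7,200.00) = €821.92 + 15.92% × €6,185.00 = €1,806.57
Supplemental (29.38% flat on bonus): 29.38% × €4,200.00 = €1,233.96
Total income tax: €1,806.57 + €1,233.96 = €3,040.53

€3,040.53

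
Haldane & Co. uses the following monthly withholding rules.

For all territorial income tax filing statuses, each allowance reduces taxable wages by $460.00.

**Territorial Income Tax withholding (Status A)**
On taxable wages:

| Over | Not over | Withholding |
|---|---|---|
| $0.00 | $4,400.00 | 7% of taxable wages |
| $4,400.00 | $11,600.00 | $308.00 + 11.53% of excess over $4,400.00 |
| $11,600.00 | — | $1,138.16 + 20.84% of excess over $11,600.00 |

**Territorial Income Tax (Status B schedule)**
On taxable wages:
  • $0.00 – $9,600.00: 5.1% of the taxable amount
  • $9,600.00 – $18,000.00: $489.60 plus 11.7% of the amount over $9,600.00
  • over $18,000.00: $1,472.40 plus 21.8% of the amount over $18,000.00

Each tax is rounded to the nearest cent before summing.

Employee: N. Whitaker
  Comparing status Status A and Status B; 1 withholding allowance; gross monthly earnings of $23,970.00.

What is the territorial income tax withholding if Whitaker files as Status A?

Territorial Income Tax (Status A): taxable = $23,970.00 − 1×$460.00 = $23,510.00
  $1,138.16 + 20.84% × ($23,510.00 − $11,600.00) = $1,138.16 + 20.84% × $11,910.00 = $3,620.20

$3,620.20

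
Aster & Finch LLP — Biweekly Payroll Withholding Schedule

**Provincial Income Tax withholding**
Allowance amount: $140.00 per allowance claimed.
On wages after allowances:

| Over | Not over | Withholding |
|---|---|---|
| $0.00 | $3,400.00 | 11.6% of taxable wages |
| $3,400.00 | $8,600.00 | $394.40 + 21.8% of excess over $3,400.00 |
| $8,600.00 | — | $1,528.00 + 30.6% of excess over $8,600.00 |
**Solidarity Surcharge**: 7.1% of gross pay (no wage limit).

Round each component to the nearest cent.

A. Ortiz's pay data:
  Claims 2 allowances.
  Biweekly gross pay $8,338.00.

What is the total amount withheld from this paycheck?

$2,001.84

Provincial Income Tax: taxable = $8,338.00 − 2×$140.00 = $8,058.00
  $394.40 + 21.8% × ($8,058.00 − $3,400.00) = $394.40 + 21.8% × $4,658.00 = $1,409.84
Solidarity Surcharge: 7.1% × $8,338.00 = $592.00
Total: $1,409.84 + $592.00 = $2,001.84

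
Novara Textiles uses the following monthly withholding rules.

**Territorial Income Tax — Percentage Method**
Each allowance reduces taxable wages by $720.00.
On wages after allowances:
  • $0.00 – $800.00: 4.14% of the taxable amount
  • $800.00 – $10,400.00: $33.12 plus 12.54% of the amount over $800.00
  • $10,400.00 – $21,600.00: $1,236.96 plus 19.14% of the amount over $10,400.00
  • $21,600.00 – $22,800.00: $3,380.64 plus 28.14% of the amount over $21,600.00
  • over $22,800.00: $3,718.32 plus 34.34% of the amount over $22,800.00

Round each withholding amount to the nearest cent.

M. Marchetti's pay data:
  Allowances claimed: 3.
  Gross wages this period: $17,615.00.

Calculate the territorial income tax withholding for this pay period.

$2,204.49

Territorial Income Tax: taxable = $17,615.00 − 3×$720.00 = $15,455.00
  $1,236.96 + 19.14% × ($15,455.00 − $10,400.00) = $1,236.96 + 19.14% × $5,055.00 = $2,204.49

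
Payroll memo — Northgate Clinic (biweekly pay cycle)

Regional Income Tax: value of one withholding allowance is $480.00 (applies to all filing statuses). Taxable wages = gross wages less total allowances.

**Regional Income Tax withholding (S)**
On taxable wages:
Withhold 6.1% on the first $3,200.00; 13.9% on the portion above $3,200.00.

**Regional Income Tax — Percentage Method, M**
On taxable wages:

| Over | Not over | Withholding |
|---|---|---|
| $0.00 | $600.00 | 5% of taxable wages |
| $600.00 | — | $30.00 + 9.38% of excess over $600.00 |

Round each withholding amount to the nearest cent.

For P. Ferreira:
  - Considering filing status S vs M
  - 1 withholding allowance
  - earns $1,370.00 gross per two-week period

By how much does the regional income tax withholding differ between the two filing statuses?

$2.91

Regional Income Tax (S): taxable = $1,370.00 − 1×$480.00 = $890.00
  6.1% × $890.00 = $54.29
Regional Income Tax (M): taxable = $1,370.00 − 1×$480.00 = $890.00
  $30.00 + 9.38% × ($890.00 − $600.00) = $30.00 + 9.38% × $290.00 = $57.20
Difference: |$54.29 − $57.20| = $2.91 (higher under M)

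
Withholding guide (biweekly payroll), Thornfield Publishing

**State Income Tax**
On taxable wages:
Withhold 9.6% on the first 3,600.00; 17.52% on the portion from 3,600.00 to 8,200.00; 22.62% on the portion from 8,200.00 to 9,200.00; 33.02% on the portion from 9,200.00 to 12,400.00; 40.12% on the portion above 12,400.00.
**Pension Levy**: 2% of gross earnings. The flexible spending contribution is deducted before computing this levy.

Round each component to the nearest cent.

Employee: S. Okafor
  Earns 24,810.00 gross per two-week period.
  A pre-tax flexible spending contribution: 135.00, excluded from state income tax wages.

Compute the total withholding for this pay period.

7,852.59

State Income Tax: taxable = 24,810.00 − 135.00 = 24,675.00
  2,434.36 + 40.12% × (24,675.00 − 12,400.00) = 2,434.36 + 40.12% × 12,275.00 = 7,359.09
Pension Levy: 2% × 24,675.00 = 493.50
Total: 7,359.09 + 493.50 = 7,852.59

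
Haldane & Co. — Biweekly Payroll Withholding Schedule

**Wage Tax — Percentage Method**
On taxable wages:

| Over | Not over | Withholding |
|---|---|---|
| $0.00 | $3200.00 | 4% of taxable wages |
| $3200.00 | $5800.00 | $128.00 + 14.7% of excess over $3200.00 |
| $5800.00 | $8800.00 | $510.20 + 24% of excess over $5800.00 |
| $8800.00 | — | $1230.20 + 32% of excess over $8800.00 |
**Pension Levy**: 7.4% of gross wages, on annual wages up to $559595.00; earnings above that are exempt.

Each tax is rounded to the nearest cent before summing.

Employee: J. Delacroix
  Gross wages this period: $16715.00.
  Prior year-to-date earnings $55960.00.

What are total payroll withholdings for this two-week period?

$4999.91

Wage Tax: taxable = $16715.00
  $1230.20 + 32% × ($16715.00 − $8800.00) = $1230.20 + 32% × $7915.00 = $3763.00
Pension Levy: 7.4% × $16715.00 = $1236.91
Total: $3763.00 + $1236.91 = $4999.91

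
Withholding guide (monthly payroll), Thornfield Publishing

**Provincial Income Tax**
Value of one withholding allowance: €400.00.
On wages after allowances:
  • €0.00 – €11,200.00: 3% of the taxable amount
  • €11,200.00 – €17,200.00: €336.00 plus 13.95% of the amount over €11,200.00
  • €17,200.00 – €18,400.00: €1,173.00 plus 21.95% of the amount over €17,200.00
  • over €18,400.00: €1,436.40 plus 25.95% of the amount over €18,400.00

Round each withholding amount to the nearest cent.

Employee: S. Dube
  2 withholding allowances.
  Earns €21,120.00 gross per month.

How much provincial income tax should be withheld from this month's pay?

Provincial Income Tax: taxable = €21,120.00 − 2×€400.00 = €20,320.00
  €1,436.40 + 25.95% × (€20,320.00 − €18,400.00) = €1,436.40 + 25.95% × €1,920.00 = €1,934.64

€1,934.64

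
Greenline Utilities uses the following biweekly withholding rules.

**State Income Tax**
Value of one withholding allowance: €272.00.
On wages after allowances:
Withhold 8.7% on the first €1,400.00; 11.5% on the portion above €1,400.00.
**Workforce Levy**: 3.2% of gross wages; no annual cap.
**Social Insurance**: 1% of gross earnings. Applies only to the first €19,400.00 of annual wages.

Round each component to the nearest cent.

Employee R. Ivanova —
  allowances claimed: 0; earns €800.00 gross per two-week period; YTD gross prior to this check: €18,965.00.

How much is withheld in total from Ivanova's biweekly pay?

€99.55

State Income Tax: taxable = €800.00
  8.7% × €800.00 = €69.60
Workforce Levy: 3.2% × €800.00 = €25.60
Social Insurance: cap €19,400.00 − YTD €18,965.00 = €435.00 subject; 1% × €435.00 = €4.35
Total: €69.60 + €25.60 + €4.35 = €99.55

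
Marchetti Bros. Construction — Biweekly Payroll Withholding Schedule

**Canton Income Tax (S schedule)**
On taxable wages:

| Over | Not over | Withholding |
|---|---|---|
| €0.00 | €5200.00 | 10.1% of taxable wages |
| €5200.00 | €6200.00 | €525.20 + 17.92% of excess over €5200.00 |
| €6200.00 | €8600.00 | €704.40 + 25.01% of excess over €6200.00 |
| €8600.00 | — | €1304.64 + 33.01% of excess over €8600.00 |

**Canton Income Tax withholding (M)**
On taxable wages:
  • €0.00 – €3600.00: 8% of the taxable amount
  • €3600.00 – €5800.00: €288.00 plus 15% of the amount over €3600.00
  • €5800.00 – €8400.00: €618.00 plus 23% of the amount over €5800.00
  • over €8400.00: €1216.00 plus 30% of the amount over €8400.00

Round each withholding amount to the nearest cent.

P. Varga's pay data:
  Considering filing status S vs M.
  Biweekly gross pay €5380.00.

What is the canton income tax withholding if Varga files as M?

Canton Income Tax (M): taxable = €5380.00
  €288.00 + 15% × (€5380.00 − €3600.00) = €288.00 + 15% × €1780.00 = €555.00

€555.00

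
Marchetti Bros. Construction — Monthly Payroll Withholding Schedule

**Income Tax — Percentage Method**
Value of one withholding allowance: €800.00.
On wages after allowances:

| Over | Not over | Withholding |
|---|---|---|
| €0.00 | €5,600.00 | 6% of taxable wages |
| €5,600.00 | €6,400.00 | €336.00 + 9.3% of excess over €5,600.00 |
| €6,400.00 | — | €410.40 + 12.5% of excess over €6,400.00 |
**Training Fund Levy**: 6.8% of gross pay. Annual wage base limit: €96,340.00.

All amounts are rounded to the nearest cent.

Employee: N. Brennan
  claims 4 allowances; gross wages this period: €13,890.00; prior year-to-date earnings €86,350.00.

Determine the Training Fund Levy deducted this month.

Training Fund Levy: cap €96,340.00 − YTD €86,350.00 = €9,990.00 subject; 6.8% × €9,990.00 = €679.32

€679.32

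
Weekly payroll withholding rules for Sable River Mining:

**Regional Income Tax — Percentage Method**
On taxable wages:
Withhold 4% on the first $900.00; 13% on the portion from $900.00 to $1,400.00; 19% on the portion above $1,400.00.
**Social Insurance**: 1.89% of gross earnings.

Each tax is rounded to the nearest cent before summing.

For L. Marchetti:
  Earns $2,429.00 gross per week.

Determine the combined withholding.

Regional Income Tax: taxable = $2,429.00
  $101.00 + 19% × ($2,429.00 − $1,400.00) = $101.00 + 19% × $1,029.00 = $296.51
Social Insurance: 1.89% × $2,429.00 = $45.91
Total: $296.51 + $45.91 = $342.42

$342.42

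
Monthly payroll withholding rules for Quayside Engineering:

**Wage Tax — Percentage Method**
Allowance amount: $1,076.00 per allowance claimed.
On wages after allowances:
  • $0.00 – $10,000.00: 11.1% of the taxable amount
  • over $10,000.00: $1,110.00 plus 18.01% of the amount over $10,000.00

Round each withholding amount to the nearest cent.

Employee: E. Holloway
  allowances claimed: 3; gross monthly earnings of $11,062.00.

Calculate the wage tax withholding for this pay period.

Wage Tax: taxable = $11,062.00 − 3×$1,076.00 = $7,834.00
  11.1% × $7,834.00 = $869.57

$869.57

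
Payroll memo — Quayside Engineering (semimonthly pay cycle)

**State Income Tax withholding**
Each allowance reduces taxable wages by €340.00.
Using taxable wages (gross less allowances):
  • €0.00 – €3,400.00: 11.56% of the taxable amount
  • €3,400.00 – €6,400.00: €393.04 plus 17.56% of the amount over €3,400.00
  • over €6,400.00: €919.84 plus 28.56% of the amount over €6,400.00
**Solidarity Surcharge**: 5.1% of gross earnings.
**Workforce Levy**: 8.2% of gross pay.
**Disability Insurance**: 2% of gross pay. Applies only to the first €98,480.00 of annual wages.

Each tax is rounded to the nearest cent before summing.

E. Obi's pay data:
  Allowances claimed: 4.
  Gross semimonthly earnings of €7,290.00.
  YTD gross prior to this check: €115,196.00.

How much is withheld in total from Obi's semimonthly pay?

€1,806.88

State Income Tax: taxable = €7,290.00 − 4×€340.00 = €5,930.00
  €393.04 + 17.56% × (€5,930.00 − €3,400.00) = €393.04 + 17.56% × €2,530.00 = €837.31
Solidarity Surcharge: 5.1% × €7,290.00 = €371.79
Workforce Levy: 8.2% × €7,290.00 = €597.78
Disability Insurance: YTD €115,196.00 ≥ cap €98,480.00 → €0.00
Total: €837.31 + €371.79 + €597.78 + €0.00 = €1,806.88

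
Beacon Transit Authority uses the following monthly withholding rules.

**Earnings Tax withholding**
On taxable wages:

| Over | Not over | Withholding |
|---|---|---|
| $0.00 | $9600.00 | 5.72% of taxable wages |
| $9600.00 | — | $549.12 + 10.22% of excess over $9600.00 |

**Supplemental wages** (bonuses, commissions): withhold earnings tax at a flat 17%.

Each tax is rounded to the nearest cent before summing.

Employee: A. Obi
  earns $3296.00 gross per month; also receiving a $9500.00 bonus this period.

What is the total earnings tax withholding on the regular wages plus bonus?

$1803.53

Earnings Tax: taxable = $3296.00
  5.72% × $3296.00 = $188.53
Supplemental (17% flat on bonus): 17% × $9500.00 = $1615.00
Total earnings tax: $188.53 + $1615.00 = $1803.53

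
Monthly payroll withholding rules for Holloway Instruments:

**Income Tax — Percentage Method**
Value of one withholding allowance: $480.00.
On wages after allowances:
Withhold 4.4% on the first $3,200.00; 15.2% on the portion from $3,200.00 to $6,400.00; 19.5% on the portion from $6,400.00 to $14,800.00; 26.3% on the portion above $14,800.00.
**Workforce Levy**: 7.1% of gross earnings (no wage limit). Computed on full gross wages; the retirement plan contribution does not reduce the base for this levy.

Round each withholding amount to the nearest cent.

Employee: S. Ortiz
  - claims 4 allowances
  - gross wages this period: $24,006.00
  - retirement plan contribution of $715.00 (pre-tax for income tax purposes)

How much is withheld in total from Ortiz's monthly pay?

$5,697.80

Income Tax: taxable = $24,006.00 − $715.00 − 4×$480.00 = $21,371.00
  $2,265.20 + 26.3% × ($21,371.00 − $14,800.00) = $2,265.20 + 26.3% × $6,571.00 = $3,993.37
Workforce Levy: 7.1% × $24,006.00 = $1,704.43
Total: $3,993.37 + $1,704.43 = $5,697.80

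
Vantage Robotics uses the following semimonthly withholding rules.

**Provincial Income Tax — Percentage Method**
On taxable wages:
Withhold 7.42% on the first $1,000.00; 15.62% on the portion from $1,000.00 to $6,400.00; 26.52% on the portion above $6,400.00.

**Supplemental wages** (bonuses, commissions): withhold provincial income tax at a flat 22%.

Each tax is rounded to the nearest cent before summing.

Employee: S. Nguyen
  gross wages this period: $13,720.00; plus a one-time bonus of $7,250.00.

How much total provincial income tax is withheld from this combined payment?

$4,453.94

Provincial Income Tax: taxable = $13,720.00
  $917.68 + 26.52% × ($13,720.00 − $6,400.00) = $917.68 + 26.52% × $7,320.00 = $2,858.94
Supplemental (22% flat on bonus): 22% × $7,250.00 = $1,595.00
Total provincial income tax: $2,858.94 + $1,595.00 = $4,453.94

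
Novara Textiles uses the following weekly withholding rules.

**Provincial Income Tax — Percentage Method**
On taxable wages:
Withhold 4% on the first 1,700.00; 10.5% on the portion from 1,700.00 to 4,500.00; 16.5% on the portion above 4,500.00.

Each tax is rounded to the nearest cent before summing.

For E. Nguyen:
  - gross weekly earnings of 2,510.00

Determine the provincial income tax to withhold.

Provincial Income Tax: taxable = 2,510.00
  68.00 + 10.5% × (2,510.00 − 1,700.00) = 68.00 + 10.5% × 810.00 = 153.05

153.05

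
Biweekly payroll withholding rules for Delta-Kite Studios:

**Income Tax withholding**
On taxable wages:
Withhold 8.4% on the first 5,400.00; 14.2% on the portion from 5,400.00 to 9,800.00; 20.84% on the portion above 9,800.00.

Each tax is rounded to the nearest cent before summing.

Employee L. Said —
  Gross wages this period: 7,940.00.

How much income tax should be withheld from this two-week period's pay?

Income Tax: taxable = 7,940.00
  453.60 + 14.2% × (7,940.00 − 5,400.00) = 453.60 + 14.2% × 2,540.00 = 814.28

814.28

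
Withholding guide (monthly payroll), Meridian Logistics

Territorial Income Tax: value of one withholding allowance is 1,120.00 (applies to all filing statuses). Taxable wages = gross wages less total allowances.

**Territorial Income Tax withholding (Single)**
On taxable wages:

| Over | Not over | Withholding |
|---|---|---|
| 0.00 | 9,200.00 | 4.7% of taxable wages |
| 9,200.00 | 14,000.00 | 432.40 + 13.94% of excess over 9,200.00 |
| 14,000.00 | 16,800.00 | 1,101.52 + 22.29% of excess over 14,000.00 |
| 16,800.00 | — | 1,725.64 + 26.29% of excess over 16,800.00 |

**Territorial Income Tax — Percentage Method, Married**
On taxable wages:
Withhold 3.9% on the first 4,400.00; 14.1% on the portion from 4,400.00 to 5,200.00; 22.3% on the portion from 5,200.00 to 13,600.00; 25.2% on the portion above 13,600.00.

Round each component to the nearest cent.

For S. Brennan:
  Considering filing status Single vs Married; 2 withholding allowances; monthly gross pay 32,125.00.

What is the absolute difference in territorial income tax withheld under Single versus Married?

1,095.73

Territorial Income Tax (Single): taxable = 32,125.00 − 2×1,120.00 = 29,885.00
  1,725.64 + 26.29% × (29,885.00 − 16,800.00) = 1,725.64 + 26.29% × 13,085.00 = 5,165.69
Territorial Income Tax (Married): taxable = 32,125.00 − 2×1,120.00 = 29,885.00
  2,157.60 + 25.2% × (29,885.00 − 13,600.00) = 2,157.60 + 25.2% × 16,285.00 = 6,261.42
Difference: |5,165.69 − 6,261.42| = 1,095.73 (higher under Married)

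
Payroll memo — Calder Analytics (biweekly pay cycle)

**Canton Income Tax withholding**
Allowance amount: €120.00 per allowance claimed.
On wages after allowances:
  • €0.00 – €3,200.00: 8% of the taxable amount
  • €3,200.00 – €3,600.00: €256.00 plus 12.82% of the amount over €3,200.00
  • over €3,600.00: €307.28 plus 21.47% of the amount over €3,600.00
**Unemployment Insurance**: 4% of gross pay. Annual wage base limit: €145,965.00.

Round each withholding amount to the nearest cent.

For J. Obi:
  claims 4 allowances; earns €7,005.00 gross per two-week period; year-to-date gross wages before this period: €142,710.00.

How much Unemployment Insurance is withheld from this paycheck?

€130.20

Unemployment Insurance: cap €145,965.00 − YTD €142,710.00 = €3,255.00 subject; 4% × €3,255.00 = €130.20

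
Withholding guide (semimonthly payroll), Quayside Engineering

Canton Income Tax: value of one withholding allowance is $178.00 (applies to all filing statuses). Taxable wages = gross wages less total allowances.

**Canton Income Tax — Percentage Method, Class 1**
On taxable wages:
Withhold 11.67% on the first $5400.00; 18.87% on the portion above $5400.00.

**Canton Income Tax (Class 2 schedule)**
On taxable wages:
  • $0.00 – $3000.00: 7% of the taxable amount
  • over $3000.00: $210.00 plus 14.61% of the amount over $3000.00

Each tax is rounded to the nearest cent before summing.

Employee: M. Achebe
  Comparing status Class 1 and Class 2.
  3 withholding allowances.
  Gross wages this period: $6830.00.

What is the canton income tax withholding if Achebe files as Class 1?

$799.26

Canton Income Tax (Class 1): taxable = $6830.00 − 3×$178.00 = $6296.00
  $630.18 + 18.87% × ($6296.00 − $5400.00) = $630.18 + 18.87% × $896.00 = $799.26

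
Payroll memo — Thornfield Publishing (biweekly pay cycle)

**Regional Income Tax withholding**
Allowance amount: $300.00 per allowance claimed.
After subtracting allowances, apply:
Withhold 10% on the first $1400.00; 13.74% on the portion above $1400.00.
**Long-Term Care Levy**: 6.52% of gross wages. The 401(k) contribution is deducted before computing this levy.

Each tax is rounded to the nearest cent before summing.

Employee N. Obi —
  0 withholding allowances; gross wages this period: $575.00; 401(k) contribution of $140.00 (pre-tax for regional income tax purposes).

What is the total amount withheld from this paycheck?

$71.86

Regional Income Tax: taxable = $575.00 − $140.00 = $435.00
  10% × $435.00 = $43.50
Long-Term Care Levy: 6.52% × $435.00 = $28.36
Total: $43.50 + $28.36 = $71.86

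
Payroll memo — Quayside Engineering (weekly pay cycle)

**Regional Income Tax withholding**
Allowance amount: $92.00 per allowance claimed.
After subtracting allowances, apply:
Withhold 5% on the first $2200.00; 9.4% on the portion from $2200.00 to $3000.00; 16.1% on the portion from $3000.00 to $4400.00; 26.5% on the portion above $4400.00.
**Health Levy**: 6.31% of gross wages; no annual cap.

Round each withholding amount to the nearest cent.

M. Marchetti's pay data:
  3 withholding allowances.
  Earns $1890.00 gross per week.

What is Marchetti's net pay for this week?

$1690.04

Regional Income Tax: taxable = $1890.00 − 3×$92.00 = $1614.00
  5% × $1614.00 = $80.70
Health Levy: 6.31% × $1890.00 = $119.26
Total withheld: $80.70 + $119.26 = $199.96
Net pay: $1890.00 − $199.96 = $1690.04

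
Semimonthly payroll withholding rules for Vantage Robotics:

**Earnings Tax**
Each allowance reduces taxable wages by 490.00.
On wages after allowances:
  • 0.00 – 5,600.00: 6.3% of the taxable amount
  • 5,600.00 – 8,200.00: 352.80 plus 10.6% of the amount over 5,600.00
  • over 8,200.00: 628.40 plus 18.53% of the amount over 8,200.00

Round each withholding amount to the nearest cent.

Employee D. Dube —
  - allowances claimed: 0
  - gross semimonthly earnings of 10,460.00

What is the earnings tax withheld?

Earnings Tax: taxable = 10,460.00
  628.40 + 18.53% × (10,460.00 − 8,200.00) = 628.40 + 18.53% × 2,260.00 = 1,047.18

1,047.18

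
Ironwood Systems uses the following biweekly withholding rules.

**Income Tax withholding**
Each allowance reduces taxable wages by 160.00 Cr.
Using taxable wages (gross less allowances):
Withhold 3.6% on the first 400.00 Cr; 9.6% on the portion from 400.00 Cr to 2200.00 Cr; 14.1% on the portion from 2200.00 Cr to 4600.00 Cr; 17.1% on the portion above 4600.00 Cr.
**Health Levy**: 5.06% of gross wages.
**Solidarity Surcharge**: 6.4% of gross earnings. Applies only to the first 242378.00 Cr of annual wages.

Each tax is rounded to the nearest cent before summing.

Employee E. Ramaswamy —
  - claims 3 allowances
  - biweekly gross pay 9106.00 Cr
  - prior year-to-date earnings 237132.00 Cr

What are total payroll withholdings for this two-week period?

Income Tax: taxable = 9106.00 Cr − 3×160.00 Cr = 8626.00 Cr
  525.60 Cr + 17.1% × (8626.00 Cr − 4600.00 Cr) = 525.60 Cr + 17.1% × 4026.00 Cr = 1214.05 Cr
Health Levy: 5.06% × 9106.00 Cr = 460.76 Cr
Solidarity Surcharge: cap 242378.00 Cr − YTD 237132.00 Cr = 5246.00 Cr subject; 6.4% × 5246.00 Cr = 335.74 Cr
Total: 1214.05 Cr + 460.76 Cr + 335.74 Cr = 2010.55 Cr

2010.55 Cr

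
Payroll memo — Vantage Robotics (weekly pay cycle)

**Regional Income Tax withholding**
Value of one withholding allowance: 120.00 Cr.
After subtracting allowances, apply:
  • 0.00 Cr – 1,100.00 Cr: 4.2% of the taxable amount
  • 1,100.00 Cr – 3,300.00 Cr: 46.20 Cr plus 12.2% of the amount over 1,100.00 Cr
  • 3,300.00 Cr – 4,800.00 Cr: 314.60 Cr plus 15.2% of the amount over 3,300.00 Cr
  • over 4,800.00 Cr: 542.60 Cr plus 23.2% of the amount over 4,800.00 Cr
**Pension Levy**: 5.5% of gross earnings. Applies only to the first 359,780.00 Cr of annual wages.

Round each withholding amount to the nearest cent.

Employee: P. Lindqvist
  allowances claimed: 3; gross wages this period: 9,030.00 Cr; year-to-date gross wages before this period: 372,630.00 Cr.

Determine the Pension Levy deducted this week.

Pension Levy: YTD 372,630.00 Cr ≥ cap 359,780.00 Cr → 0.00 Cr

0.00 Cr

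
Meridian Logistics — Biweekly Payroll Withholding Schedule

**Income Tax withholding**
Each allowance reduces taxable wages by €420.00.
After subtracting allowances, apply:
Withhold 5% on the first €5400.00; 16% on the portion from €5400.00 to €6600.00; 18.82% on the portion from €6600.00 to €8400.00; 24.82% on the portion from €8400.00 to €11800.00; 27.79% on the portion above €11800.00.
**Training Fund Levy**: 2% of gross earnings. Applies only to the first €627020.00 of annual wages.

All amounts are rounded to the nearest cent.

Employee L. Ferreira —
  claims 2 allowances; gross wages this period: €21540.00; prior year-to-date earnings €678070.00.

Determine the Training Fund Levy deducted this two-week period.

Training Fund Levy: YTD €678070.00 ≥ cap €627020.00 → €0.00

€0.00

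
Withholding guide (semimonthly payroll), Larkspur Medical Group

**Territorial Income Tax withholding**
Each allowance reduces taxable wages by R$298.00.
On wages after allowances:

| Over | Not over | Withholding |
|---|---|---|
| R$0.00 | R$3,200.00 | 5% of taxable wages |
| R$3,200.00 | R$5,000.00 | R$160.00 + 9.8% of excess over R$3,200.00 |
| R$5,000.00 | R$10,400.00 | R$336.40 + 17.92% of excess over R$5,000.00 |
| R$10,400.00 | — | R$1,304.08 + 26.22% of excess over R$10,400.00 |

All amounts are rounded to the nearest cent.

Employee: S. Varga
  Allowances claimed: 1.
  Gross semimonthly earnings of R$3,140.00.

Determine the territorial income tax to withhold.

Territorial Income Tax: taxable = R$3,140.00 − 1×R$298.00 = R$2,842.00
  5% × R$2,842.00 = R$142.10

R$142.10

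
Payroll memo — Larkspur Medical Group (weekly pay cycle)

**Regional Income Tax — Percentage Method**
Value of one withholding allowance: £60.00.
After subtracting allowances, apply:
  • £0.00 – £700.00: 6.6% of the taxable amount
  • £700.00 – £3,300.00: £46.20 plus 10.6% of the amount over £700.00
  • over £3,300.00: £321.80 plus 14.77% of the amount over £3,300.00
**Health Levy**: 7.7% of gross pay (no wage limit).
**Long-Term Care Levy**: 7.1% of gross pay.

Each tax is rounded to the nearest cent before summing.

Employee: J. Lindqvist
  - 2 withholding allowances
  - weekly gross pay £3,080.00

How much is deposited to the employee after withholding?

£2,338.40

Regional Income Tax: taxable = £3,080.00 − 2×£60.00 = £2,960.00
  £46.20 + 10.6% × (£2,960.00 − £700.00) = £46.20 + 10.6% × £2,260.00 = £285.76
Health Levy: 7.7% × £3,080.00 = £237.16
Long-Term Care Levy: 7.1% × £3,080.00 = £218.68
Total withheld: £285.76 + £237.16 + £218.68 = £741.60
Net pay: £3,080.00 − £741.60 = £2,338.40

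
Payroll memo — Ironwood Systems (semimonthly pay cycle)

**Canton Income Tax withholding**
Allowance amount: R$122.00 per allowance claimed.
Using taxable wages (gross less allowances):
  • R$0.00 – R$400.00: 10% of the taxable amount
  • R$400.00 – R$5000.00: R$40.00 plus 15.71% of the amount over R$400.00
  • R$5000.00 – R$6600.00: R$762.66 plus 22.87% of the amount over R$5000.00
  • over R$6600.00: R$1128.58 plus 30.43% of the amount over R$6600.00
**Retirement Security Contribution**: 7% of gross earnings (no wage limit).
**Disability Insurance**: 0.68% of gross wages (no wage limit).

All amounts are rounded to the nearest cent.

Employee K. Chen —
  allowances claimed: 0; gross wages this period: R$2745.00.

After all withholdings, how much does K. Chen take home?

R$2125.78

Canton Income Tax: taxable = R$2745.00
  R$40.00 + 15.71% × (R$2745.00 − R$400.00) = R$40.00 + 15.71% × R$2345.00 = R$408.40
Retirement Security Contribution: 7% × R$2745.00 = R$192.15
Disability Insurance: 0.68% × R$2745.00 = R$18.67
Total withheld: R$408.40 + R$192.15 + R$18.67 = R$619.22
Net pay: R$2745.00 − R$619.22 = R$2125.78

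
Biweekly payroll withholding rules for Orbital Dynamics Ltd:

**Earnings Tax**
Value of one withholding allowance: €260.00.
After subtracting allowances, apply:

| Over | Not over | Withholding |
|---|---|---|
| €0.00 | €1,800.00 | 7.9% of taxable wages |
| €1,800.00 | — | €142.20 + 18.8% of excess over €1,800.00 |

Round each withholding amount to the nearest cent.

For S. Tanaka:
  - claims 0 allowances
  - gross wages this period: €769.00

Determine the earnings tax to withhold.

Earnings Tax: taxable = €769.00
  7.9% × €769.00 = €60.75

€60.75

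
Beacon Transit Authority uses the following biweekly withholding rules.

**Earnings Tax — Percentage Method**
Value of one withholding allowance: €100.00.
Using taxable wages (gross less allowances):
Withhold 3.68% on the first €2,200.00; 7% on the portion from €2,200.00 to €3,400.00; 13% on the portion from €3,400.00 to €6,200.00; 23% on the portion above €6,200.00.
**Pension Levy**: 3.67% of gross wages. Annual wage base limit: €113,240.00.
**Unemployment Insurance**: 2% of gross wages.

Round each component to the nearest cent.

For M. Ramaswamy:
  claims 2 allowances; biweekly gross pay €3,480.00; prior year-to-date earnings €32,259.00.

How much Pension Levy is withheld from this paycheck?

€127.72

Pension Levy: 3.67% × €3,480.00 = €127.72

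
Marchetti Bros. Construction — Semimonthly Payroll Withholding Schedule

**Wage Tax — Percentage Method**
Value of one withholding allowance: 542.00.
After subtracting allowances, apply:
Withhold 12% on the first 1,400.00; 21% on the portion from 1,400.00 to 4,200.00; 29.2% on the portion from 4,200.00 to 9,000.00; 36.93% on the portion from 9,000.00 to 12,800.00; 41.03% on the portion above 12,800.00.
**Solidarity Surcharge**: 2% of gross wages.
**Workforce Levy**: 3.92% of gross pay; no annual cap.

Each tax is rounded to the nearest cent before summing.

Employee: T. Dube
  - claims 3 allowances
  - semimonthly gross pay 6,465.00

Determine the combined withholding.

1,325.32

Wage Tax: taxable = 6,465.00 − 3×542.00 = 4,839.00
  756.00 + 29.2% × (4,839.00 − 4,200.00) = 756.00 + 29.2% × 639.00 = 942.59
Solidarity Surcharge: 2% × 6,465.00 = 129.30
Workforce Levy: 3.92% × 6,465.00 = 253.43
Total: 942.59 + 129.30 + 253.43 = 1,325.32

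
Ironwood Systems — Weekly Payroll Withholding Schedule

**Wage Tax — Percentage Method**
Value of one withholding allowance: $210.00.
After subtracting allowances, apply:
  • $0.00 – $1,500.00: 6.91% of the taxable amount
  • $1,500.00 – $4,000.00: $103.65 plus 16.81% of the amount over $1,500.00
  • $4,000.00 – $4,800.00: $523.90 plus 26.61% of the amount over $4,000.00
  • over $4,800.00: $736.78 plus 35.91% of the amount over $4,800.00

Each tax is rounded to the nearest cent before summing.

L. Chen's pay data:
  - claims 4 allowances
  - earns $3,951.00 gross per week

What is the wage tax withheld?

$374.46

Wage Tax: taxable = $3,951.00 − 4×$210.00 = $3,111.00
  $103.65 + 16.81% × ($3,111.00 − $1,500.00) = $103.65 + 16.81% × $1,611.00 = $374.46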